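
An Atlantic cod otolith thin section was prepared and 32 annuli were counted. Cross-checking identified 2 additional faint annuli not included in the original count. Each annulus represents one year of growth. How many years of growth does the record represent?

Adjusted count: 32 + 2 = 34 annuli.
With a one-to-one annulus periodicity this is 34 years.

34 years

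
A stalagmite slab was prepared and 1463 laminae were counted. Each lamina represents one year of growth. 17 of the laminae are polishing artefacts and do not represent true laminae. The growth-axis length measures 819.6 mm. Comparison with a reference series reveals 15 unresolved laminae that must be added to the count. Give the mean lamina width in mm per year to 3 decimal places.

Correcting the raw count gives 1463 − 17 + 15 = 1461 true laminae.
819.6 mm over 1461 years gives 819.6 / 1461 ≈ 0.561 mm per year.

0.561 mm per year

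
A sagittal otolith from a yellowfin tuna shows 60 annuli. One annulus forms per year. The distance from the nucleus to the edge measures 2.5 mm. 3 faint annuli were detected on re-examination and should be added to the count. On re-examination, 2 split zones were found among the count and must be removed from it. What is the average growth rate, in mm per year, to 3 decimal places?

0.041 mm per year

After corrections the count is 60 − 2 + 3 = 61 annuli.
Extension rate ≈ 2.5 / 61 = 0.041 mm per year.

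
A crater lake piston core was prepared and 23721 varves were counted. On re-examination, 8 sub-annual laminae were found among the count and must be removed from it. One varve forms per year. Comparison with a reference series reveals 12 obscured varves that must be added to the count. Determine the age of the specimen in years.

23725 years

Correcting the raw count gives 23721 − 8 + 12 = 23725 true varves.
With a one-to-one varve periodicity this is 23725 years.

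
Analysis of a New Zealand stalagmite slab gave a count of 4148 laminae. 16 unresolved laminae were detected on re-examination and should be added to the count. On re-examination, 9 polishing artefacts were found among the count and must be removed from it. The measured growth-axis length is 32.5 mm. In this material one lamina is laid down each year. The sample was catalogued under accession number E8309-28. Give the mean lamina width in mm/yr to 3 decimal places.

True lamina count = 4148 − 9 + 16 = 4155.
Mean rate = 32.5 mm / 4155 years ≈ 0.008 mm/yr.

0.008 mm/yr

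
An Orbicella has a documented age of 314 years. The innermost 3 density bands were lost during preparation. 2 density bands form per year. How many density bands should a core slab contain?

Expected density bands: 314 × 2 = 628.
Subtracting the 3 density bands not captured gives 628 − 3 = 625 density bands in the record.

625 density bands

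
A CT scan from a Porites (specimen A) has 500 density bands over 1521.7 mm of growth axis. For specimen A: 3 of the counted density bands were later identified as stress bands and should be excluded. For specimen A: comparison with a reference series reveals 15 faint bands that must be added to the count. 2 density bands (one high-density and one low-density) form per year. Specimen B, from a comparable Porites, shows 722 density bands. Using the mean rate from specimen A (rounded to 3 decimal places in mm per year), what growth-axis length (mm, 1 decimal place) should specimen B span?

Specimen A: true density band count = 500 − 3 + 15 = 512.
Specimen A: 512 density bands at 2 per year is 512 / 2 = 256 years.
A: 1521.7 mm over 256 years gives 1521.7 / 256 ≈ 5.944 mm/year.
Specimen B: 722 density bands at 2 per year is 722 / 2 = 361 years. Length of B = 5.944 × 361 = 2145.8 mm.

2145.8 mm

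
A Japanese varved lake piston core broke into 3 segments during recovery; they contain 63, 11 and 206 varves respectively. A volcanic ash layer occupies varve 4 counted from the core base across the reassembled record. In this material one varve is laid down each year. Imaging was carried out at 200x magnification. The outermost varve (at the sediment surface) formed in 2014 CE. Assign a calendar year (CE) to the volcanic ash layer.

Total varves = 63 + 11 + 206 = 280.
Between varve 4 and the sediment surface there are 280 − 4 = 276 varves.
2014 − 276 = 1738 CE.

1738 CE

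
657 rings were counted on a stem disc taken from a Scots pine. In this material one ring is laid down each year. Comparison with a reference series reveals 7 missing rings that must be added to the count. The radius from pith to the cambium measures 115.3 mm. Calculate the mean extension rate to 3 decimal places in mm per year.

0.174 mm per year

Correcting the raw count gives 657 + 7 = 664 true rings.
Extension rate ≈ 115.3 / 664 = 0.174 mm per year.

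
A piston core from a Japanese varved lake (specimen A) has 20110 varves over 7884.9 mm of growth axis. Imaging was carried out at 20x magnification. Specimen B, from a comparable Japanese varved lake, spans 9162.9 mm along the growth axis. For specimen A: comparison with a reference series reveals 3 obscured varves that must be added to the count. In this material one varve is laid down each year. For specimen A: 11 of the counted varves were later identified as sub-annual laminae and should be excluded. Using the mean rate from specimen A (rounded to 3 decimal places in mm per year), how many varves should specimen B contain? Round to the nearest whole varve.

23375 varves

Specimen A: true varve count = 20110 − 11 + 3 = 20102.
A: Mean rate = 7884.9 mm / 20102 years ≈ 0.392 mm/year.
Specimen B: 9162.9 mm / 0.392 mm per year = 23374.74 years ≈ 23375 varves.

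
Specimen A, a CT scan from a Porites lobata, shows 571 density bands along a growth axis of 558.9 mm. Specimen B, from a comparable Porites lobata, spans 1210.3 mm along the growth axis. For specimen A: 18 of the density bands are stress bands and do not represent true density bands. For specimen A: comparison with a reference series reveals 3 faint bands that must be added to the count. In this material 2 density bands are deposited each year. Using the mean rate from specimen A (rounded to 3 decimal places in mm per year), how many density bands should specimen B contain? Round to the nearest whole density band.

1204 density bands

Specimen A: adjusted count: 571 − 18 + 3 = 556 density bands.
Specimen A: dividing by 2 density bands per year: 556 / 2 = 278 years.
A: Extension rate ≈ 558.9 / 278 = 2.010 mm per year.
Specimen B: 1210.3 mm / 2.010 mm per year = 602.14 years; at 2 density bands per year that is 602.14 × 2 ≈ 1204 density bands.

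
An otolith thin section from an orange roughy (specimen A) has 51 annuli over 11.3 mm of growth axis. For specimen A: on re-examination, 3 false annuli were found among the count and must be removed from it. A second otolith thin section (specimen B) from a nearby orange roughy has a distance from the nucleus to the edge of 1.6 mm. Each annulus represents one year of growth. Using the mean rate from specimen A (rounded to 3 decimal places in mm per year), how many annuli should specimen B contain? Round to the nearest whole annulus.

Specimen A: adjusted count: 51 − 3 = 48 annuli.
A: 11.3 mm over 48 years gives 11.3 / 48 ≈ 0.235 mm/year.
Specimen B: 1.6 mm / 0.235 mm per year = 6.81 years ≈ 7 annuli.

7 annuli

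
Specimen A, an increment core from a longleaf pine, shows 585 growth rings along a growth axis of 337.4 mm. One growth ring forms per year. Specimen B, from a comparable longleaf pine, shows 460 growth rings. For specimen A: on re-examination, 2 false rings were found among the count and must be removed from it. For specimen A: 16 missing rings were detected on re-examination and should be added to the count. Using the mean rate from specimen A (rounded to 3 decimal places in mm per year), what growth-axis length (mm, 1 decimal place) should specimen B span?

Specimen A: correcting the raw count gives 585 − 2 + 16 = 599 true growth rings.
A: 337.4 mm over 599 years gives 337.4 / 599 ≈ 0.563 mm per year.
Length of B = 0.563 × 460 = 259.0 mm.

259.0 mm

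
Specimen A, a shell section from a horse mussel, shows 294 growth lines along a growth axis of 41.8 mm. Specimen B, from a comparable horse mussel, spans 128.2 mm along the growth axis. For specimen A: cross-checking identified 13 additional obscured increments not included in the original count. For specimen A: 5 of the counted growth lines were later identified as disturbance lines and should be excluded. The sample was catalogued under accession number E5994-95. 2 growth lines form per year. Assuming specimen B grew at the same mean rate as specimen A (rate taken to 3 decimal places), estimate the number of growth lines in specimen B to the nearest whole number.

Specimen A: after corrections the count is 294 − 5 + 13 = 302 growth lines.
Specimen A: with 2 growth lines per year, 302 / 2 = 151 years.
A: 41.8 mm over 151 years gives 41.8 / 151 ≈ 0.277 mm per year.
B spans 128.2 / 0.277 = 462.82 years; at 2 growth lines per year that is 462.82 × 2 ≈ 926 growth lines.

926 growth lines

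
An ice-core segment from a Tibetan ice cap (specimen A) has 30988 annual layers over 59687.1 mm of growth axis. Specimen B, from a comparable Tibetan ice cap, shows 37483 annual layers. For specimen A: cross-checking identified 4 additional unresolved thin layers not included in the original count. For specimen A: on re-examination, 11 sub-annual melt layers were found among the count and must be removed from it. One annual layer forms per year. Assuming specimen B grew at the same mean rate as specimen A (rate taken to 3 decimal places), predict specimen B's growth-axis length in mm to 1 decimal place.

72229.7 mm

Specimen A: true annual layer count = 30988 − 11 + 4 = 30981.
A: Mean rate = 59687.1 mm / 30981 years ≈ 1.927 mm/yr.
For B, 1.927 mm/year × 37483 years = 72229.7 mm.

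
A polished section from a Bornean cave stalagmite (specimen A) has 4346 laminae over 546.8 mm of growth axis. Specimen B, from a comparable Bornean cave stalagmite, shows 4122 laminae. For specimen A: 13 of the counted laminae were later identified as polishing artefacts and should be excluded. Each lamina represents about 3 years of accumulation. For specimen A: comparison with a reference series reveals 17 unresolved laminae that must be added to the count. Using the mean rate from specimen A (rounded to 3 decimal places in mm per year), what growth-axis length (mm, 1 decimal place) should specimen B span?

519.4 mm

Specimen A: true lamina count = 4346 − 13 + 17 = 4350.
Specimen A: multiplying by 3 years per lamina: 4350 × 3 = 13050 years.
A: Extension rate ≈ 546.8 / 13050 = 0.042 mm/year.
Specimen B: multiplying by 3 years per lamina: 4122 × 3 = 12366 years. Length of B = 0.042 × 12366 = 519.4 mm.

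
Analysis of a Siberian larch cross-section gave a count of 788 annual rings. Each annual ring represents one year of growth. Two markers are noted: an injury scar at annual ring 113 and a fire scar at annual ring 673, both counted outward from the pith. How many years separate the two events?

560 years

The two markers are separated by 673 − 113 = 560 annual rings.
That is 560 years at one annual ring per year.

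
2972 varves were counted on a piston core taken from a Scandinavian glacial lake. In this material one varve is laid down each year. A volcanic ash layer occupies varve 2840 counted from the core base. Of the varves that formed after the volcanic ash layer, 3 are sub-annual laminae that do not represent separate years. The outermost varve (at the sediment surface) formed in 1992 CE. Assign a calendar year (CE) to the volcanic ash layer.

1863 CE

The volcanic ash layer sits at varve 2840 from the core base, so 2972 − 2840 = 132 varves formed after it.
Excluding 3 false varves: 132 − 3 = 129.
1992 − 129 = 1863 CE.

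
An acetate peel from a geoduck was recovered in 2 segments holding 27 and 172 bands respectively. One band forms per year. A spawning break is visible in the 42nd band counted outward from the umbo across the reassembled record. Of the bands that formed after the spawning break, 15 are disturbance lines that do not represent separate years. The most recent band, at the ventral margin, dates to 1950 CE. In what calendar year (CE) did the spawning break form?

1808 CE

Total bands = 27 + 172 = 199.
199 − 42 = 157 bands lie beyond the spawning break toward the ventral margin.
157 − 15 false = 142 true bands after the spawning break.
1950 − 142 = 1808 CE.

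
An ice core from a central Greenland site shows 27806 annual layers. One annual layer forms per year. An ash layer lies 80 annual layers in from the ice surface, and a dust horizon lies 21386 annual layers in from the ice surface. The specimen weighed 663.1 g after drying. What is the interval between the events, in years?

The two markers are separated by 21386 − 80 = 21306 annual layers.
At one annual layer per year, 21306 years elapsed between them.

21306 yr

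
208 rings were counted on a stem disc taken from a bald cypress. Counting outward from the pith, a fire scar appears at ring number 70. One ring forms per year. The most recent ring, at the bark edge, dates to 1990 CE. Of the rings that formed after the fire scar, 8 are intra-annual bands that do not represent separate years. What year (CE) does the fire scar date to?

1860 CE

The fire scar sits at ring 70 from the pith, so 208 − 70 = 138 rings formed after it.
Excluding 8 false rings: 138 − 8 = 130.
1990 − 130 = 1860 CE.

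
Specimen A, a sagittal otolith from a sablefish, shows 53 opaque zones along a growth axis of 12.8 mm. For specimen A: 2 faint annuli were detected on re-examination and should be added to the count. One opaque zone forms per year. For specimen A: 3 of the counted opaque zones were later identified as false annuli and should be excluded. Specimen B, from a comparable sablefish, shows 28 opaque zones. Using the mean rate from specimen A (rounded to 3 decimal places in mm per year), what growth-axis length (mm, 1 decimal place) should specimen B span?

Specimen A: after corrections the count is 53 − 3 + 2 = 52 opaque zones.
A: Mean rate = 12.8 mm / 52 years ≈ 0.246 mm/yr.
B's length ≈ 0.246 × 28 = 6.9 mm.

6.9 mm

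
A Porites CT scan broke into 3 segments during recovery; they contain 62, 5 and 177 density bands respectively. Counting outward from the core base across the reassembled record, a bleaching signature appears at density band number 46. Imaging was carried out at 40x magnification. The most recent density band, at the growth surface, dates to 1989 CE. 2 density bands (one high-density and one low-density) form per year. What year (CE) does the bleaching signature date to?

1890 CE

Total density bands = 62 + 5 + 177 = 244.
The bleaching signature sits at density band 46 from the core base, so 244 − 46 = 198 density bands formed after it.
198 density bands at 2 per year is 198 / 2 = 99 years.
The density band at the growth surface is 1989 CE, so the bleaching signature dates to 1989 − 99 = 1890 CE.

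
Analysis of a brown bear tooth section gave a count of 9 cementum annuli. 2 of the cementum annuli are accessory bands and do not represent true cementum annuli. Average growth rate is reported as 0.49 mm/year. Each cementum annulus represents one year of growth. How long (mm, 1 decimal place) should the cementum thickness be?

3.4 mm

Adjusted count: 9 − 2 = 7 cementum annuli.
Predicted length = 0.49 mm/year × 7 years = 3.4 mm.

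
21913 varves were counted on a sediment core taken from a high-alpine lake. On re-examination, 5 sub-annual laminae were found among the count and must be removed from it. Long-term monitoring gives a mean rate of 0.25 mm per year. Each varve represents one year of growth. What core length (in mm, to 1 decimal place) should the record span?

True varve count = 21913 − 5 = 21908.
21908 years at 0.25 mm/year gives 0.25 × 21908 = 5477.0 mm.

5477.0 mm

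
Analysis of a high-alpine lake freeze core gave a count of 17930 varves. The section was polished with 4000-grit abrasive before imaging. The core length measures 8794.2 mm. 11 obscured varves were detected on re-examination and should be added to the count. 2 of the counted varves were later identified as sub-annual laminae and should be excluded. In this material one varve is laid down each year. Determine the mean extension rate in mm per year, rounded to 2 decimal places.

0.49 mm per year

True varve count = 17930 − 2 + 11 = 17939.
8794.2 mm over 17939 years gives 8794.2 / 17939 ≈ 0.49 mm per year.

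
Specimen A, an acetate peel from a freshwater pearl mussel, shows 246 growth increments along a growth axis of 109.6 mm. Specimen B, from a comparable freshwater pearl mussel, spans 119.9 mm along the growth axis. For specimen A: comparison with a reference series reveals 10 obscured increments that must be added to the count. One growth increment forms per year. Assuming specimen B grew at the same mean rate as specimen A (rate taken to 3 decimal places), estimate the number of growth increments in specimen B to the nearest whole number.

280 growth increments

Specimen A: after corrections the count is 246 + 10 = 256 growth increments.
A: Mean rate = 109.6 mm / 256 years ≈ 0.428 mm/yr.
For B, 119.9 / 0.428 = 280.14 years ≈ 280 growth increments.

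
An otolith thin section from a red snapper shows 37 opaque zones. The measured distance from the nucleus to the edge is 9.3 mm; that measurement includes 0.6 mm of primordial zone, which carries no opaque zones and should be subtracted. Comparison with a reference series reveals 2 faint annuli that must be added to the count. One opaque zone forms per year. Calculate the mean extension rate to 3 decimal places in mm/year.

0.223 mm/year

After corrections the count is 37 + 2 = 39 opaque zones.
The growth record spans 9.3 − 0.6 = 8.7 mm.
Mean rate = 8.7 mm / 39 years ≈ 0.223 mm/year.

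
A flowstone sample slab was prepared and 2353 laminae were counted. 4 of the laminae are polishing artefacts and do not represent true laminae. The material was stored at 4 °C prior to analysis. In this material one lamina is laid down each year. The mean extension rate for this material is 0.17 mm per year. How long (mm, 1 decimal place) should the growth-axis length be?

399.3 mm

Correcting the raw count gives 2353 − 4 = 2349 true laminae.
Predicted length = 0.17 mm/year × 2349 years = 399.3 mm.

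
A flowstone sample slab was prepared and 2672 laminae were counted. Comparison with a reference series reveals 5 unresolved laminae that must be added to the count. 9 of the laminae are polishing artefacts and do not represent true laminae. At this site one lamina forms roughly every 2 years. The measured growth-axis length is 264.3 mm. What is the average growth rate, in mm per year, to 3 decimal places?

0.050 mm per year

Adjusted count: 2672 − 9 + 5 = 2668 laminae.
At 2 years per lamina, 2668 × 2 = 5336 years.
Extension rate ≈ 264.3 / 5336 = 0.050 mm per year.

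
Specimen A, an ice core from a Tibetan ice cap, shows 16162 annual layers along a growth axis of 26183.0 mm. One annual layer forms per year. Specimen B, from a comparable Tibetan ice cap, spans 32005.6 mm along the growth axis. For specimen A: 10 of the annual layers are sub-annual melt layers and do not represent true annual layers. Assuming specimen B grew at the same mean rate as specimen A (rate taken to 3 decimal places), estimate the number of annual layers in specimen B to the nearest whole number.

Specimen A: adjusted count: 16162 − 10 = 16152 annual layers.
A: Extension rate ≈ 26183.0 / 16152 = 1.621 mm/year.
Specimen B: 32005.6 mm / 1.621 mm per year = 19744.36 years ≈ 19744 annual layers.

19744 annual layers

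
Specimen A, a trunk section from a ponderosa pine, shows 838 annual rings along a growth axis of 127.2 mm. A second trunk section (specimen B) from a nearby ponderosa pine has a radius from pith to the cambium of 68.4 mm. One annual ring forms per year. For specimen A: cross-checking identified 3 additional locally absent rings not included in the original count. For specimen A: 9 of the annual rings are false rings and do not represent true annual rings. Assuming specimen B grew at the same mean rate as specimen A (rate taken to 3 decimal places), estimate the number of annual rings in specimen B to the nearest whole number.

Specimen A: adjusted count: 838 − 9 + 3 = 832 annual rings.
A: 127.2 mm over 832 years gives 127.2 / 832 ≈ 0.153 mm per year.
For B, 68.4 / 0.153 = 447.06 years ≈ 447 annual rings.

447 annual rings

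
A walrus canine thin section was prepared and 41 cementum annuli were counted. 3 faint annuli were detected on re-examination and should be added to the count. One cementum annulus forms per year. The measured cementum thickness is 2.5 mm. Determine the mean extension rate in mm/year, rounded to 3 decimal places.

0.057 mm/year

Adjusted count: 41 + 3 = 44 cementum annuli.
Extension rate ≈ 2.5 / 44 = 0.057 mm/year.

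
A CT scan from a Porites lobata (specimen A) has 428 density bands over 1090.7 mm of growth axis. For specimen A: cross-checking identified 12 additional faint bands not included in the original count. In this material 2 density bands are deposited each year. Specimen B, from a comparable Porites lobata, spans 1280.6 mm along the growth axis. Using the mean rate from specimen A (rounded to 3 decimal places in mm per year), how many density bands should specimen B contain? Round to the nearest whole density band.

517 density bands

Specimen A: after corrections the count is 428 + 12 = 440 density bands.
Specimen A: 440 density bands at 2 per year is 440 / 2 = 220 years.
A: 1090.7 mm over 220 years gives 1090.7 / 220 ≈ 4.958 mm per year.
B spans 1280.6 / 4.958 = 258.29 years; at 2 density bands per year that is 258.29 × 2 ≈ 517 density bands.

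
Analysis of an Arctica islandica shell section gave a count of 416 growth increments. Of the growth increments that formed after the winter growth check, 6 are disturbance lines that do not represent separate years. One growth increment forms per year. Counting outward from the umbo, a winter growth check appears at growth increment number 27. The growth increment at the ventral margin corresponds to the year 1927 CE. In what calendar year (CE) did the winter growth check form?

The winter growth check sits at growth increment 27 from the umbo, so 416 − 27 = 389 growth increments formed after it.
389 − 6 false = 383 true growth increments after the winter growth check.
Counting back 383 years from 1927 CE places the winter growth check in 1927 − 383 = 1544 CE.

1544 CE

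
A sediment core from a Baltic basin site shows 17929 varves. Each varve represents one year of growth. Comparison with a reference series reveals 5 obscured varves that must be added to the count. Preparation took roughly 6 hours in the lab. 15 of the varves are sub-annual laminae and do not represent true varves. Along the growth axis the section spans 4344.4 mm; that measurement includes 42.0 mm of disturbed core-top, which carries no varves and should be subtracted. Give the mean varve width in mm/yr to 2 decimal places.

0.24 mm/yr

Adjusted count: 17929 − 15 + 5 = 17919 varves.
The growth record spans 4344.4 − 42.0 = 4302.4 mm.
Extension rate ≈ 4302.4 / 17919 = 0.24 mm/yr.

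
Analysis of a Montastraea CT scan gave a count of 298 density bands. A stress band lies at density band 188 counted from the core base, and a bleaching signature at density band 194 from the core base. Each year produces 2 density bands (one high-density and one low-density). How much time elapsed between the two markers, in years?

3 years

194 − 188 = 6 density bands lie between the two events.
With 2 density bands per year, 6 / 2 = 3 years.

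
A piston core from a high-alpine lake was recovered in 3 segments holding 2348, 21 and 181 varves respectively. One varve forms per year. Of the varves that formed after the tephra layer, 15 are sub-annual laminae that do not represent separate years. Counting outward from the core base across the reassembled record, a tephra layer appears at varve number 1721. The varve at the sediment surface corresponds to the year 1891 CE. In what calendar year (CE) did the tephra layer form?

Total varves = 2348 + 21 + 181 = 2550.
2550 − 1721 = 829 varves lie beyond the tephra layer toward the sediment surface.
Removing the 15 false varves leaves 829 − 15 = 814 true varves beyond the tephra layer.
Counting back 814 years from 1891 CE places the tephra layer in 1891 − 814 = 1077 CE.

1077 CE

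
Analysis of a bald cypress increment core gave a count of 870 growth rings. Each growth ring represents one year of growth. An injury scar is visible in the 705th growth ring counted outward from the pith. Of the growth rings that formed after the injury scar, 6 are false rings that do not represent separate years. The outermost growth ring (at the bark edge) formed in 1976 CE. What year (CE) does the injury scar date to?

870 − 705 = 165 growth rings lie beyond the injury scar toward the bark edge.
Removing the 6 false growth rings leaves 165 − 6 = 159 true growth rings beyond the injury scar.
1976 − 159 = 1817 CE.

1817 CE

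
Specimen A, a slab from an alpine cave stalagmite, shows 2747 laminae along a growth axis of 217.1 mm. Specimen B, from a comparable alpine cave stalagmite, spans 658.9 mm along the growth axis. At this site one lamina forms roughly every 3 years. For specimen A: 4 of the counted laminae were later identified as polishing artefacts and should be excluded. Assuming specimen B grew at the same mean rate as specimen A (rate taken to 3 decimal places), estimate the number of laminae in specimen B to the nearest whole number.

Specimen A: correcting the raw count gives 2747 − 4 = 2743 true laminae.
Specimen A: at 3 years per lamina, 2743 × 3 = 8229 years.
A: Mean rate = 217.1 mm / 8229 years ≈ 0.026 mm/year.
For B, 658.9 / 0.026 = 25342.31 years; at 3 years per lamina that is 25342.31 / 3 ≈ 8447 laminae.

8447 laminae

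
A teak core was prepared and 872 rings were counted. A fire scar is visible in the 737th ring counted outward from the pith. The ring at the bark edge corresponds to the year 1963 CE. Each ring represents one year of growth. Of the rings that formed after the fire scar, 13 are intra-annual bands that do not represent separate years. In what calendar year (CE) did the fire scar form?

The fire scar sits at ring 737 from the pith, so 872 − 737 = 135 rings formed after it.
135 − 13 false = 122 true rings after the fire scar.
1963 − 122 = 1841 CE.

1841 CE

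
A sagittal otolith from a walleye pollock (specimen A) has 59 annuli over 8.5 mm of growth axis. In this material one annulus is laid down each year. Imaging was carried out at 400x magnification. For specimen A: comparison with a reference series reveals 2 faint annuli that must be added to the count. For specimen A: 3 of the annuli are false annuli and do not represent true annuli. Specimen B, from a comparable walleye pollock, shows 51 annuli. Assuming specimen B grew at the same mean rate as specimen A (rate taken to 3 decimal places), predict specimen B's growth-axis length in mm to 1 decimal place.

Specimen A: adjusted count: 59 − 3 + 2 = 58 annuli.
A: Mean rate = 8.5 mm / 58 years ≈ 0.147 mm/yr.
B's length ≈ 0.147 × 51 = 7.5 mm.

7.5 mm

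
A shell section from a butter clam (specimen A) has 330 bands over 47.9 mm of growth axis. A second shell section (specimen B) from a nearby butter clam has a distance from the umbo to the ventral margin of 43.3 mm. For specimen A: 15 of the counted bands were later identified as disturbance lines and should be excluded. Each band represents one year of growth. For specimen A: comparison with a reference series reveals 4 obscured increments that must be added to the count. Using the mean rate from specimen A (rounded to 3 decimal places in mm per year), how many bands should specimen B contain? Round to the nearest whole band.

289 bands

Specimen A: true band count = 330 − 15 + 4 = 319.
A: 47.9 mm over 319 years gives 47.9 / 319 ≈ 0.150 mm per year.
For B, 43.3 / 0.150 = 288.67 years ≈ 289 bands.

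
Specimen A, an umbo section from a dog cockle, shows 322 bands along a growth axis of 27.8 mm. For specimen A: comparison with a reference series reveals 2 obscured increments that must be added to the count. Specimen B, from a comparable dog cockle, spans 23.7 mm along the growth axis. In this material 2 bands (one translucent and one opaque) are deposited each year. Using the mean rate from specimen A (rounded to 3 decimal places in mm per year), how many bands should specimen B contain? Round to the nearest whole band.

276 bands

Specimen A: true band count = 322 + 2 = 324.
Specimen A: dividing by 2 bands per year: 324 / 2 = 162 years.
A: Extension rate ≈ 27.8 / 162 = 0.172 mm per year.
For B, 23.7 / 0.172 = 137.79 years; at 2 bands per year that is 137.79 × 2 ≈ 276 bands.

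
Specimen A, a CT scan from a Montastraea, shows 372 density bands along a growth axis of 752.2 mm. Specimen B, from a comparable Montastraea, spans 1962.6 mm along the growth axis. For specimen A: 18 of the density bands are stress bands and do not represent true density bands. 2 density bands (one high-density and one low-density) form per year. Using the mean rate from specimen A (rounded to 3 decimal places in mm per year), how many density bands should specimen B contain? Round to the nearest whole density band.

Specimen A: adjusted count: 372 − 18 = 354 density bands.
Specimen A: with 2 density bands per year, 354 / 2 = 177 years.
A: Extension rate ≈ 752.2 / 177 = 4.250 mm per year.
Specimen B: 1962.6 mm / 4.250 mm per year = 461.79 years; at 2 density bands per year that is 461.79 × 2 ≈ 924 density bands.

924 density bands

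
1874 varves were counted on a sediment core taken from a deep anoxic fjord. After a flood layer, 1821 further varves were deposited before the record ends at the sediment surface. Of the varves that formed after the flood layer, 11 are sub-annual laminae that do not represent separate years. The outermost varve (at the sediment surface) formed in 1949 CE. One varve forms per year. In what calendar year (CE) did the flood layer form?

139 CE

1821 varves formed after the flood layer.
Removing the 11 false varves leaves 1821 − 11 = 1810 true varves beyond the flood layer.
The varve at the sediment surface is 1949 CE, so the flood layer dates to 1949 − 1810 = 139 CE.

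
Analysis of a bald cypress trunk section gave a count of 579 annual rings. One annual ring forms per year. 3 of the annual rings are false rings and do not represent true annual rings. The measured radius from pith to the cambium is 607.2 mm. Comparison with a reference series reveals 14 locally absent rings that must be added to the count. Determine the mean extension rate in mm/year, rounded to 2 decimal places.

1.03 mm/year

True annual ring count = 579 − 3 + 14 = 590.
Extension rate ≈ 607.2 / 590 = 1.03 mm/year.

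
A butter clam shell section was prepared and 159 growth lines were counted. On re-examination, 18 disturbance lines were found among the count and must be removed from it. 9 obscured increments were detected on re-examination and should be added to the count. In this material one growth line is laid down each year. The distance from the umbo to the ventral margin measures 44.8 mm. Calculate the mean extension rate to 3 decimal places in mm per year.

After corrections the count is 159 − 18 + 9 = 150 growth lines.
Extension rate ≈ 44.8 / 150 = 0.299 mm per year.

0.299 mm per year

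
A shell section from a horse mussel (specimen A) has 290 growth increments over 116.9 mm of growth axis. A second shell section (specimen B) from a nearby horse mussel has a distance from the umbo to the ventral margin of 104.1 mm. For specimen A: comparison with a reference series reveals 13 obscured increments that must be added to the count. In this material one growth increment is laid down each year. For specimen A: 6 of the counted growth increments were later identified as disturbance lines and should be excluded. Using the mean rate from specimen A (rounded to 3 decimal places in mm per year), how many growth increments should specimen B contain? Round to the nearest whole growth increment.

264 growth increments

Specimen A: true growth increment count = 290 − 6 + 13 = 297.
A: Mean rate = 116.9 mm / 297 years ≈ 0.394 mm/year.
B spans 104.1 / 0.394 = 264.21 years ≈ 264 growth increments.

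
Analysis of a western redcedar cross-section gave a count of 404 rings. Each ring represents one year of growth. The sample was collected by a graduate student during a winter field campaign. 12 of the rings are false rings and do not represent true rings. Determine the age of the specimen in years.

Adjusted count: 404 − 12 = 392 rings.
One ring per year makes the duration 392 years.

392 years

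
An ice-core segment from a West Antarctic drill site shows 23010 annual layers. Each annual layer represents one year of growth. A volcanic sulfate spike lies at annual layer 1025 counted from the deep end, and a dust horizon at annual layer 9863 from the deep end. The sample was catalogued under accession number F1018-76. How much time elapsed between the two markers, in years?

9863 − 1025 = 8838 annual layers lie between the two events.
At one annual layer per year, 8838 years elapsed between them.

8838 years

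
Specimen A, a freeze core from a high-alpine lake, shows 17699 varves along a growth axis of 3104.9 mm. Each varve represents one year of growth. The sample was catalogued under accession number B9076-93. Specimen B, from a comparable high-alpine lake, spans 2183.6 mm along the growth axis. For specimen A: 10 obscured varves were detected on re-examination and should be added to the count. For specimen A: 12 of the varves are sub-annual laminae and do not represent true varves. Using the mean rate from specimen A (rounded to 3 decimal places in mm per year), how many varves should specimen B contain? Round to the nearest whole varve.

12478 varves

Specimen A: after corrections the count is 17699 − 12 + 10 = 17697 varves.
A: Extension rate ≈ 3104.9 / 17697 = 0.175 mm/year.
Specimen B: 2183.6 mm / 0.175 mm per year = 12477.71 years ≈ 12478 varves.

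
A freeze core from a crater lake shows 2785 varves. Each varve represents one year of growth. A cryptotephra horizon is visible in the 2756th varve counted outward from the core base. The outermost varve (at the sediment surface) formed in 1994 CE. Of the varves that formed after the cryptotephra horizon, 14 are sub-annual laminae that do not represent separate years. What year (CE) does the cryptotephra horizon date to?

Between varve 2756 and the sediment surface there are 2785 − 2756 = 29 varves.
29 − 14 false = 15 true varves after the cryptotephra horizon.
The varve at the sediment surface is 1994 CE, so the cryptotephra horizon dates to 1994 − 15 = 1979 CE.

1979 CE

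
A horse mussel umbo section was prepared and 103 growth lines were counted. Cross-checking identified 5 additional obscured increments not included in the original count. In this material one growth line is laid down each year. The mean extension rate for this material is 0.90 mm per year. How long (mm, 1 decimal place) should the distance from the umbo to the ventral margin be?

97.2 mm

True growth line count = 103 + 5 = 108.
Length ≈ 0.90 × 108 = 97.2 mm.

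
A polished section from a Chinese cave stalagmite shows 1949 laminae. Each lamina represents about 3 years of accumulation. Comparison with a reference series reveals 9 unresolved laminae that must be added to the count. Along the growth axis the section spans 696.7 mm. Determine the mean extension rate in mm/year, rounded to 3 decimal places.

0.119 mm/year

True lamina count = 1949 + 9 = 1958.
At 3 years per lamina, 1958 × 3 = 5874 years.
Mean rate = 696.7 mm / 5874 years ≈ 0.119 mm/year.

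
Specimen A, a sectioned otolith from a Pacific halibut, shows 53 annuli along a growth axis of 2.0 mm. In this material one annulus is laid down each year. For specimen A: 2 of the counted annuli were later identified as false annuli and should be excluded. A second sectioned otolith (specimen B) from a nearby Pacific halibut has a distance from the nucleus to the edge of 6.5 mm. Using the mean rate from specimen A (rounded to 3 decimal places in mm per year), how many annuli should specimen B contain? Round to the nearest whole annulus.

167 annuli

Specimen A: correcting the raw count gives 53 − 2 = 51 true annuli.
A: Mean rate = 2.0 mm / 51 years ≈ 0.039 mm/year.
For B, 6.5 / 0.039 = 166.67 years ≈ 167 annuli.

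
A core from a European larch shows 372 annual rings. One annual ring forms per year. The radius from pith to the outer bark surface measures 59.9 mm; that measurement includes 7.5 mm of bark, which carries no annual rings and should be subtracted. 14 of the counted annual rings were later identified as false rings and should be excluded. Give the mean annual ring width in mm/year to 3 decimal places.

After corrections the count is 372 − 14 = 358 annual rings.
Removing the 7.5 mm offcut leaves 59.9 − 7.5 = 52.4 mm.
52.4 mm over 358 years gives 52.4 / 358 ≈ 0.146 mm/year.

0.146 mm/year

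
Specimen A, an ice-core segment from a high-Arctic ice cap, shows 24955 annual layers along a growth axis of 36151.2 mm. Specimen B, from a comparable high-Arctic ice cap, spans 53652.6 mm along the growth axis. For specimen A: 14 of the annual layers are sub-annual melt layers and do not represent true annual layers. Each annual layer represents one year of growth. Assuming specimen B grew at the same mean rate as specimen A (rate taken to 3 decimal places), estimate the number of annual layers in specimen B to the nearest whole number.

Specimen A: adjusted count: 24955 − 14 = 24941 annual layers.
A: 36151.2 mm over 24941 years gives 36151.2 / 24941 ≈ 1.449 mm/year.
For B, 53652.6 / 1.449 = 37027.33 years ≈ 37027 annual layers.

37027 annual layers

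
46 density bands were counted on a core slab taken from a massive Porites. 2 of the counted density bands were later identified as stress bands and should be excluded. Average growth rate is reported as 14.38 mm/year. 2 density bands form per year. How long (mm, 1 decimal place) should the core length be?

316.4 mm

Adjusted count: 46 − 2 = 44 density bands.
Dividing by 2 density bands per year: 44 / 2 = 22 years.
Predicted length = 14.38 mm/year × 22 years = 316.4 mm.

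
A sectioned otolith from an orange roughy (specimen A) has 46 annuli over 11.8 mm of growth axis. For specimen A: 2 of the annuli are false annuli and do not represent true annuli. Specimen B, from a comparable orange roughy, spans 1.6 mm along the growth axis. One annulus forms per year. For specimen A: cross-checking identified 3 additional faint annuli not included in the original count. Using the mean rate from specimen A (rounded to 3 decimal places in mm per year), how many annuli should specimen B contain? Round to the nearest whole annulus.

Specimen A: after corrections the count is 46 − 2 + 3 = 47 annuli.
A: Mean rate = 11.8 mm / 47 years ≈ 0.251 mm/yr.
Specimen B: 1.6 mm / 0.251 mm per year = 6.37 years ≈ 6 annuli.

6 annuli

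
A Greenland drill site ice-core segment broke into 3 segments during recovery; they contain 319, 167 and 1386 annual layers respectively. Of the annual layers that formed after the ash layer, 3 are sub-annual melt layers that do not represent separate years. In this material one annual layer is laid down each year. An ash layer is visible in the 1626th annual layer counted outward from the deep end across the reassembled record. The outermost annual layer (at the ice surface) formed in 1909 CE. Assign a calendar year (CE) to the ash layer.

Total annual layers = 319 + 167 + 1386 = 1872.
Between annual layer 1626 and the ice surface there are 1872 − 1626 = 246 annual layers.
Excluding 3 false annual layers: 246 − 3 = 243.
Counting back 243 years from 1909 CE places the ash layer in 1909 − 243 = 1666 CE.

1666 CE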